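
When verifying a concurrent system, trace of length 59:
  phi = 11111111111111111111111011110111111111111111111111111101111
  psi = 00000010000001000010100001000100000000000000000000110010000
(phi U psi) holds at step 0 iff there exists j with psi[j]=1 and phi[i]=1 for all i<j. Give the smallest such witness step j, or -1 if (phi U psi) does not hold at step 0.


(phi U psi) at 0: need smallest j with psi[j]=1 and phi[i]=1 for all i in [0,j).
Scan from step 0:
  step 0: phi=1, psi=0 -> continue
  step 1: phi=1, psi=0 -> continue
  step 2: phi=1, psi=0 -> continue
  step 3: phi=1, psi=0 -> continue
  step 6: psi=1 and phi held for [0,6) -> witness found
Witness step = 6

6


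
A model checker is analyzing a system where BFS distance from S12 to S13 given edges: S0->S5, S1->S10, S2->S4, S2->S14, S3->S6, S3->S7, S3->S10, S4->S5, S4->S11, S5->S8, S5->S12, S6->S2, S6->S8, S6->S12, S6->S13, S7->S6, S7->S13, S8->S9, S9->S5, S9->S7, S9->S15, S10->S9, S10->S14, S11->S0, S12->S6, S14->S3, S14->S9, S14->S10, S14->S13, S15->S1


BFS layer-by-layer from S12:
  dist 0: {S12}
  dist 1: {S6}
  dist 2: {S2, S8, S13}
  -> S13 reached at distance 2
Shortest path length = 2

2


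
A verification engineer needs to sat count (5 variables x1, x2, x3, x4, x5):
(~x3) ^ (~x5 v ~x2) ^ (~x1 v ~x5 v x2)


CNF with 3 clauses over 5 vars (32 assignments).
An assignment satisfies CNF iff every clause has >=1 true literal.
Check each row (bits = x1,x2,x3,x4,x5; clause T/F shown):
  row 0 [00000]: clauses=TTT -> 1
  row 1 [00001]: clauses=TTT -> 1
  row 2 [00010]: clauses=TTT -> 1
  row 3 [00011]: clauses=TTT -> 1
  row 4 [00100]: clauses=FTT -> 0
  row 5 [00101]: clauses=FTT -> 0
  row 6 [00110]: clauses=FTT -> 0
  row 7 [00111]: clauses=FTT -> 0
  row 8 [01000]: clauses=TTT -> 1
  row 9 [01001]: clauses=TFT -> 0
  row 10 [01010]: clauses=TTT -> 1
  row 11 [01011]: clauses=TFT -> 0
  row 12 [01100]: clauses=FTT -> 0
  row 13 [01101]: clauses=FFT -> 0
  row 14 [01110]: clauses=FTT -> 0
  row 15 [01111]: clauses=FFT -> 0
  row 16 [10000]: clauses=TTT -> 1
  row 17 [10001]: clauses=TTF -> 0
  row 18 [10010]: clauses=TTT -> 1
  row 19 [10011]: clauses=TTF -> 0
  row 20 [10100]: clauses=FTT -> 0
  row 21 [10101]: clauses=FTF -> 0
  row 22 [10110]: clauses=FTT -> 0
  row 23 [10111]: clauses=FTF -> 0
  row 24 [11000]: clauses=TTT -> 1
  row 25 [11001]: clauses=TFT -> 0
  row 26 [11010]: clauses=TTT -> 1
  row 27 [11011]: clauses=TFT -> 0
  row 28 [11100]: clauses=FTT -> 0
  row 29 [11101]: clauses=FFT -> 0
  row 30 [11110]: clauses=FTT -> 0
  row 31 [11111]: clauses=FFT -> 0
Full result column, 8 rows per line (x1,x2 fixed per line; x3,x4,x5 runs 000..111 left to right):
  rows 0-7 [x1,x2=00]: 11110000  (ones: 4)
  rows 8-15 [x1,x2=01]: 10100000  (ones: 2)
  rows 16-23 [x1,x2=10]: 10100000  (ones: 2)
  rows 24-31 [x1,x2=11]: 10100000  (ones: 2)
Satisfying assignments = 4+2+2+2 = 10

10


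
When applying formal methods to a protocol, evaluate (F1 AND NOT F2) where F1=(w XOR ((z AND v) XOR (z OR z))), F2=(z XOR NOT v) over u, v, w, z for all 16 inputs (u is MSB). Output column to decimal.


F1 = (w XOR ((z AND v) XOR (z OR z)))
F2 = (z XOR NOT v)
Counterexample to F1=>F2 is where F1=1 and F2=0.
Evaluate each row (bits = u,v,w,z, MSB first):
  row 0 [0000]: F1=0 F2=1 -> F1&~F2 -> 0
  row 1 [0001]: F1=1 F2=0 -> F1&~F2 -> 1
  row 2 [0010]: F1=1 F2=1 -> F1&~F2 -> 0
  row 3 [0011]: F1=0 F2=0 -> F1&~F2 -> 0
  row 4 [0100]: F1=0 F2=0 -> F1&~F2 -> 0
  row 5 [0101]: F1=0 F2=1 -> F1&~F2 -> 0
  row 6 [0110]: F1=1 F2=0 -> F1&~F2 -> 1
  row 7 [0111]: F1=1 F2=1 -> F1&~F2 -> 0
  row 8 [1000]: F1=0 F2=1 -> F1&~F2 -> 0
  row 9 [1001]: F1=1 F2=0 -> F1&~F2 -> 1
  row 10 [1010]: F1=1 F2=1 -> F1&~F2 -> 0
  row 11 [1011]: F1=0 F2=0 -> F1&~F2 -> 0
  row 12 [1100]: F1=0 F2=0 -> F1&~F2 -> 0
  row 13 [1101]: F1=0 F2=1 -> F1&~F2 -> 0
  row 14 [1110]: F1=1 F2=0 -> F1&~F2 -> 1
  row 15 [1111]: F1=1 F2=1 -> F1&~F2 -> 0
Full result column, 4 rows per line (u,v fixed per line; w,z runs 00..11 left to right):
  rows 0-3 [u,v=00]: 0100  = hex 4
  rows 4-7 [u,v=01]: 0010  = hex 2
  rows 8-11 [u,v=10]: 0100  = hex 4
  rows 12-15 [u,v=11]: 0010  = hex 2
Counterexample vector (row 0 .. row 15) = 0100001001000010
Output column grouped in 4s = 0100 0010 0100 0010 = 0x4242
Convert to decimal digit by digit (value = value*16 + digit):
  4 -> 4
  4*16 + 2 = 66
  66*16 + 4 = 1060
  1060*16 + 2 = 16962
Decimal = 16962

16962


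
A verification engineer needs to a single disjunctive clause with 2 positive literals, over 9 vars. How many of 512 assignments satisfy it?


Step 1: Total=2^9=512
Step 2: Unsat when all 2 false: 2^7=128
Step 3: Sat=512-128=384

384


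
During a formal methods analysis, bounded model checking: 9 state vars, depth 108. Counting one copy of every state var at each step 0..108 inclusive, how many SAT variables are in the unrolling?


BMC unrolls to depth k, creating one copy of each state var for steps 0..k.
Step count = 108 + 1 = 109 (steps 0 through 108)
Vars per step = 9
Total = 9 * 109 = 981

981


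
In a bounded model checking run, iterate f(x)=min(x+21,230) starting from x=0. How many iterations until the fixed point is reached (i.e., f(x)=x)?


Step 1: x=0, cap=230, increment=21
Step 2: x grows by 21 each step until capped at 230; fixed point is x=230
Step 3: iterations = ceil(230/21) = 11

11


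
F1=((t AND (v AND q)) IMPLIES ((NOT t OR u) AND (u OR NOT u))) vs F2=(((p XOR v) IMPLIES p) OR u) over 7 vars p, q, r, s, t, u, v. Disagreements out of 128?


F1 = ((t AND (v AND q)) IMPLIES ((NOT t OR u) AND (u OR NOT u)))
F2 = (((p XOR v) IMPLIES p) OR u)
Evaluate both on each of 128 rows (bits = p,q,r,s,t,u,v):
  row 0 [0000000]: F1=1 F2=1 -> 0
  row 1 [0000001]: F1=1 F2=0 (differ) -> 1
  row 2 [0000010]: F1=1 F2=1 -> 0
  row 3 [0000011]: F1=1 F2=1 -> 0
  row 4 [0000100]: F1=1 F2=1 -> 0
  (every remaining row is evaluated the same way; all 128 results are listed next)
Full result column, 8 rows per line (p,q,r,s fixed per line; t,u,v runs 000..111 left to right):
  rows 0-7 [p,q,r,s=0000]: 01000100  (ones: 2)
  rows 8-15 [p,q,r,s=0001]: 01000100  (ones: 2)
  rows 16-23 [p,q,r,s=0010]: 01000100  (ones: 2)
  rows 24-31 [p,q,r,s=0011]: 01000100  (ones: 2)
  rows 32-39 [p,q,r,s=0100]: 01000000  (ones: 1)
  rows 40-47 [p,q,r,s=0101]: 01000000  (ones: 1)
  rows 48-55 [p,q,r,s=0110]: 01000000  (ones: 1)
  rows 56-63 [p,q,r,s=0111]: 01000000  (ones: 1)
  rows 64-71 [p,q,r,s=1000]: 00000000  (ones: 0)
  rows 72-79 [p,q,r,s=1001]: 00000000  (ones: 0)
  rows 80-87 [p,q,r,s=1010]: 00000000  (ones: 0)
  rows 88-95 [p,q,r,s=1011]: 00000000  (ones: 0)
  rows 96-103 [p,q,r,s=1100]: 00000100  (ones: 1)
  rows 104-111 [p,q,r,s=1101]: 00000100  (ones: 1)
  rows 112-119 [p,q,r,s=1110]: 00000100  (ones: 1)
  rows 120-127 [p,q,r,s=1111]: 00000100  (ones: 1)
Disagreements = 2+2+2+2+1+1+1+1+0+0+0+0+1+1+1+1 = 16

16


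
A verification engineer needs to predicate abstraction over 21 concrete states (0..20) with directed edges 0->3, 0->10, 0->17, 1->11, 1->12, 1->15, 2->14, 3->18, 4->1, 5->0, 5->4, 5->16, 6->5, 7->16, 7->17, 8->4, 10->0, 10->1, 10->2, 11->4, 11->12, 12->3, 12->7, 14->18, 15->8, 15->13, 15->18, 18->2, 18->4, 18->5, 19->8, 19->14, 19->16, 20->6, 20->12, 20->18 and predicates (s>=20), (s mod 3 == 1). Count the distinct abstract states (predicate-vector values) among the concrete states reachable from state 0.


BFS from 0:
Concrete reachable: {0, 1, 2, 3, 4, 5, 7, 8, 10, 11, 12, 13, 14, 15, 16, 17, 18}
Abstract via predicates (s>=20), (s mod 3 == 1):
  (0,0) <- {0, 2, 3, 5, 8, 11, 12, 14, 15, 17, 18}
  (0,1) <- {1, 4, 7, 10, 13, 16}
Distinct abstract states = 2

2


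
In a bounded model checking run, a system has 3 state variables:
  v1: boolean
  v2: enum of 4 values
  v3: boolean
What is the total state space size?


State space = product of domain sizes of all variables.
Domain sizes:
  v1 (boolean): 2
  v2 (enum of 4 values): 4
  v3 (boolean): 2
Product = 2 * 4 * 2 = 16

16


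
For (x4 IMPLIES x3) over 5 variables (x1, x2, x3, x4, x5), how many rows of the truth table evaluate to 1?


Formula: (x4 IMPLIES x3) over 5 vars (32 rows)
Evaluate each row (x1, x2, x3, x4, x5 as bits, MSB first):
  row 0 [00000]: (0 IMPLIES 0) -> 1
  row 1 [00001]: (0 IMPLIES 0) -> 1
  row 2 [00010]: (1 IMPLIES 0) -> 0
  row 3 [00011]: (1 IMPLIES 0) -> 0
  row 4 [00100]: (0 IMPLIES 1) -> 1
  row 5 [00101]: (0 IMPLIES 1) -> 1
  row 6 [00110]: (1 IMPLIES 1) -> 1
  row 7 [00111]: (1 IMPLIES 1) -> 1
  row 8 [01000]: (0 IMPLIES 0) -> 1
  row 9 [01001]: (0 IMPLIES 0) -> 1
  row 10 [01010]: (1 IMPLIES 0) -> 0
  row 11 [01011]: (1 IMPLIES 0) -> 0
  row 12 [01100]: (0 IMPLIES 1) -> 1
  row 13 [01101]: (0 IMPLIES 1) -> 1
  row 14 [01110]: (1 IMPLIES 1) -> 1
  row 15 [01111]: (1 IMPLIES 1) -> 1
  row 16 [10000]: (0 IMPLIES 0) -> 1
  row 17 [10001]: (0 IMPLIES 0) -> 1
  row 18 [10010]: (1 IMPLIES 0) -> 0
  row 19 [10011]: (1 IMPLIES 0) -> 0
  row 20 [10100]: (0 IMPLIES 1) -> 1
  row 21 [10101]: (0 IMPLIES 1) -> 1
  row 22 [10110]: (1 IMPLIES 1) -> 1
  row 23 [10111]: (1 IMPLIES 1) -> 1
  row 24 [11000]: (0 IMPLIES 0) -> 1
  row 25 [11001]: (0 IMPLIES 0) -> 1
  row 26 [11010]: (1 IMPLIES 0) -> 0
  row 27 [11011]: (1 IMPLIES 0) -> 0
  row 28 [11100]: (0 IMPLIES 1) -> 1
  row 29 [11101]: (0 IMPLIES 1) -> 1
  row 30 [11110]: (1 IMPLIES 1) -> 1
  row 31 [11111]: (1 IMPLIES 1) -> 1
Full result column, 8 rows per line (x1,x2 fixed per line; x3,x4,x5 runs 000..111 left to right):
  rows 0-7 [x1,x2=00]: 11001111  (ones: 6)
  rows 8-15 [x1,x2=01]: 11001111  (ones: 6)
  rows 16-23 [x1,x2=10]: 11001111  (ones: 6)
  rows 24-31 [x1,x2=11]: 11001111  (ones: 6)
Count of 1-rows = 6+6+6+6 = 24

24


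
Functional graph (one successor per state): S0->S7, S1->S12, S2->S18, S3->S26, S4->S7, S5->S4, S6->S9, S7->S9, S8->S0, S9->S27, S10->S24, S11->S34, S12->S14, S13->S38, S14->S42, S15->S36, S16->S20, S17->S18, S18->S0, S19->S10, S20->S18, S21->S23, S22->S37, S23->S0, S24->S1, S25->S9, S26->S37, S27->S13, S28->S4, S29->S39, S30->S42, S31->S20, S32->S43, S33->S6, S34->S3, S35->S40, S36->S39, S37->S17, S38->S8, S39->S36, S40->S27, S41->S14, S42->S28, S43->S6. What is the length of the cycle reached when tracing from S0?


Trace from S0 until a state repeats:
  S0 -> S7 -> S9 -> S27 -> S13 -> S38 -> S8 -> S0
S0 first seen at step 0, revisited at step 7.
Cycle length = 7 - 0 = 7

7


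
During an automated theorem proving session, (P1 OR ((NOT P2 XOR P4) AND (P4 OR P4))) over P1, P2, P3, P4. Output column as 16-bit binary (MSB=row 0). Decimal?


Formula: (P1 OR ((NOT P2 XOR P4) AND (P4 OR P4))) over P1, P2, P3, P4 (16 rows)
Evaluate each row (bits = P1,P2,P3,P4, MSB first):
  row 0 [0000]: (0 OR ((NOT 0 XOR 0) AND (0 OR 0))) -> 0
  row 1 [0001]: (0 OR ((NOT 0 XOR 1) AND (1 OR 1))) -> 0
  row 2 [0010]: (0 OR ((NOT 0 XOR 0) AND (0 OR 0))) -> 0
  row 3 [0011]: (0 OR ((NOT 0 XOR 1) AND (1 OR 1))) -> 0
  row 4 [0100]: (0 OR ((NOT 1 XOR 0) AND (0 OR 0))) -> 0
  row 5 [0101]: (0 OR ((NOT 1 XOR 1) AND (1 OR 1))) -> 1
  row 6 [0110]: (0 OR ((NOT 1 XOR 0) AND (0 OR 0))) -> 0
  row 7 [0111]: (0 OR ((NOT 1 XOR 1) AND (1 OR 1))) -> 1
  row 8 [1000]: (1 OR ((NOT 0 XOR 0) AND (0 OR 0))) -> 1
  row 9 [1001]: (1 OR ((NOT 0 XOR 1) AND (1 OR 1))) -> 1
  row 10 [1010]: (1 OR ((NOT 0 XOR 0) AND (0 OR 0))) -> 1
  row 11 [1011]: (1 OR ((NOT 0 XOR 1) AND (1 OR 1))) -> 1
  row 12 [1100]: (1 OR ((NOT 1 XOR 0) AND (0 OR 0))) -> 1
  row 13 [1101]: (1 OR ((NOT 1 XOR 1) AND (1 OR 1))) -> 1
  row 14 [1110]: (1 OR ((NOT 1 XOR 0) AND (0 OR 0))) -> 1
  row 15 [1111]: (1 OR ((NOT 1 XOR 1) AND (1 OR 1))) -> 1
Full result column, 4 rows per line (P1,P2 fixed per line; P3,P4 runs 00..11 left to right):
  rows 0-3 [P1,P2=00]: 0000  = hex 0
  rows 4-7 [P1,P2=01]: 0101  = hex 5
  rows 8-11 [P1,P2=10]: 1111  = hex F
  rows 12-15 [P1,P2=11]: 1111  = hex F
Output column (row 0 .. row 15) = 0000010111111111
Output column grouped in 4s = 0000 0101 1111 1111 = 0x05FF
Convert to decimal digit by digit (value = value*16 + digit):
  0 -> 0
  0*16 + 5 = 5
  5*16 + 15 (F) = 95
  95*16 + 15 (F) = 1535
Decimal = 1535

1535


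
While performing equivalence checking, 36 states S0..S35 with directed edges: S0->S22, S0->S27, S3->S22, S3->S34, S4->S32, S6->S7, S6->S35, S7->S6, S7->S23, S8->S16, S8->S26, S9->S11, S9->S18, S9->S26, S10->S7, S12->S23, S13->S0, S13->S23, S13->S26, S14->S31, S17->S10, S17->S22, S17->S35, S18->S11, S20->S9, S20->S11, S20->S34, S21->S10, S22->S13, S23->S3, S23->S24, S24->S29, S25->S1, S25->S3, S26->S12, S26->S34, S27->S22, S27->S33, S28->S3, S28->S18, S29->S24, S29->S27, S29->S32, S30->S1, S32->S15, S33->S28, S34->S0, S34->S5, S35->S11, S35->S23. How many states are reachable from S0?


BFS from S0:
  layer 0: {S0}
  layer 1: {S22, S27}
  layer 2: {S13, S33}
  layer 3: {S23, S26, S28}
  layer 4: {S3, S12, S18, S24, S34}
  layer 5: {S5, S11, S29}
  layer 6: {S32}
  layer 7: {S15}
Reachable set: {S0, S3, S5, S11, S12, S13, S15, S18, S22, S23, S24, S26, S27, S28, S29, S32, S33, S34}
Count = 18

18


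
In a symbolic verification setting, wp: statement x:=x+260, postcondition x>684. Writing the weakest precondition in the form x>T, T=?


Formula: wp(x:=E, P) = P[E/x] (substitute E for x in postcondition)
Step 1: Postcondition: x>684
Step 2: Substitute x+260 for x: x+260>684
Step 3: Solve for x: x > 684-260 = 424

424


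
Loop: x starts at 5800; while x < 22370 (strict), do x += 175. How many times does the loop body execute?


Step 1: x goes from 5800 toward 22370 by 175; the body runs while x<22370, so iterations = ceil((bound-start)/step)
Step 2: Distance=16570
Step 3: ceil(16570/175)=95

95


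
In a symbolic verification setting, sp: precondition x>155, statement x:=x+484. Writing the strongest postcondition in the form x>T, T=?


Formula: sp(P, x:=E) = exists old_x. (x = E[old_x/x]) AND P[old_x/x] (old_x is the value of x before the assignment; eliminate old_x by solving x = E[old_x/x] for old_x)
Step 1: Precondition P: x>155, i.e. old_x > 155
Step 2: Assignment gives x = old_x + 484, so old_x = x - 484
Step 3: Substitute into P: x - 484 > 155
Step 4: Simplify: x > 155+484 = 639

639


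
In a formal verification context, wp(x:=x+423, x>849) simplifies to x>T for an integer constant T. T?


Formula: wp(x:=E, P) = P[E/x] (substitute E for x in postcondition)
Step 1: Postcondition: x>849
Step 2: Substitute x+423 for x: x+423>849
Step 3: Solve for x: x > 849-423 = 426

426


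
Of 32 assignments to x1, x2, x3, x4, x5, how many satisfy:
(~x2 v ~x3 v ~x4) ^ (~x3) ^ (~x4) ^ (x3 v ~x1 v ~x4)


CNF with 4 clauses over 5 vars (32 assignments).
An assignment satisfies CNF iff every clause has >=1 true literal.
Check each row (bits = x1,x2,x3,x4,x5; clause T/F shown):
  row 0 [00000]: clauses=TTTT -> 1
  row 1 [00001]: clauses=TTTT -> 1
  row 2 [00010]: clauses=TTFT -> 0
  row 3 [00011]: clauses=TTFT -> 0
  row 4 [00100]: clauses=TFTT -> 0
  row 5 [00101]: clauses=TFTT -> 0
  row 6 [00110]: clauses=TFFT -> 0
  row 7 [00111]: clauses=TFFT -> 0
  row 8 [01000]: clauses=TTTT -> 1
  row 9 [01001]: clauses=TTTT -> 1
  row 10 [01010]: clauses=TTFT -> 0
  row 11 [01011]: clauses=TTFT -> 0
  row 12 [01100]: clauses=TFTT -> 0
  row 13 [01101]: clauses=TFTT -> 0
  row 14 [01110]: clauses=FFFT -> 0
  row 15 [01111]: clauses=FFFT -> 0
  row 16 [10000]: clauses=TTTT -> 1
  row 17 [10001]: clauses=TTTT -> 1
  row 18 [10010]: clauses=TTFF -> 0
  row 19 [10011]: clauses=TTFF -> 0
  row 20 [10100]: clauses=TFTT -> 0
  row 21 [10101]: clauses=TFTT -> 0
  row 22 [10110]: clauses=TFFT -> 0
  row 23 [10111]: clauses=TFFT -> 0
  row 24 [11000]: clauses=TTTT -> 1
  row 25 [11001]: clauses=TTTT -> 1
  row 26 [11010]: clauses=TTFF -> 0
  row 27 [11011]: clauses=TTFF -> 0
  row 28 [11100]: clauses=TFTT -> 0
  row 29 [11101]: clauses=TFTT -> 0
  row 30 [11110]: clauses=FFFT -> 0
  row 31 [11111]: clauses=FFFT -> 0
Full result column, 8 rows per line (x1,x2 fixed per line; x3,x4,x5 runs 000..111 left to right):
  rows 0-7 [x1,x2=00]: 11000000  (ones: 2)
  rows 8-15 [x1,x2=01]: 11000000  (ones: 2)
  rows 16-23 [x1,x2=10]: 11000000  (ones: 2)
  rows 24-31 [x1,x2=11]: 11000000  (ones: 2)
Satisfying assignments = 2+2+2+2 = 8

8


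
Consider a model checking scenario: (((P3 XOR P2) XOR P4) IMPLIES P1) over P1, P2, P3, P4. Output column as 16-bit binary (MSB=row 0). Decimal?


Formula: (((P3 XOR P2) XOR P4) IMPLIES P1) over P1, P2, P3, P4 (16 rows)
Evaluate each row (bits = P1,P2,P3,P4, MSB first):
  row 0 [0000]: (((0 XOR 0) XOR 0) IMPLIES 0) -> 1
  row 1 [0001]: (((0 XOR 0) XOR 1) IMPLIES 0) -> 0
  row 2 [0010]: (((1 XOR 0) XOR 0) IMPLIES 0) -> 0
  row 3 [0011]: (((1 XOR 0) XOR 1) IMPLIES 0) -> 1
  row 4 [0100]: (((0 XOR 1) XOR 0) IMPLIES 0) -> 0
  row 5 [0101]: (((0 XOR 1) XOR 1) IMPLIES 0) -> 1
  row 6 [0110]: (((1 XOR 1) XOR 0) IMPLIES 0) -> 1
  row 7 [0111]: (((1 XOR 1) XOR 1) IMPLIES 0) -> 0
  row 8 [1000]: (((0 XOR 0) XOR 0) IMPLIES 1) -> 1
  row 9 [1001]: (((0 XOR 0) XOR 1) IMPLIES 1) -> 1
  row 10 [1010]: (((1 XOR 0) XOR 0) IMPLIES 1) -> 1
  row 11 [1011]: (((1 XOR 0) XOR 1) IMPLIES 1) -> 1
  row 12 [1100]: (((0 XOR 1) XOR 0) IMPLIES 1) -> 1
  row 13 [1101]: (((0 XOR 1) XOR 1) IMPLIES 1) -> 1
  row 14 [1110]: (((1 XOR 1) XOR 0) IMPLIES 1) -> 1
  row 15 [1111]: (((1 XOR 1) XOR 1) IMPLIES 1) -> 1
Full result column, 4 rows per line (P1,P2 fixed per line; P3,P4 runs 00..11 left to right):
  rows 0-3 [P1,P2=00]: 1001  = hex 9
  rows 4-7 [P1,P2=01]: 0110  = hex 6
  rows 8-11 [P1,P2=10]: 1111  = hex F
  rows 12-15 [P1,P2=11]: 1111  = hex F
Output column (row 0 .. row 15) = 1001011011111111
Output column grouped in 4s = 1001 0110 1111 1111 = 0x96FF
Convert to decimal digit by digit (value = value*16 + digit):
  9 -> 9
  9*16 + 6 = 150
  150*16 + 15 (F) = 2415
  2415*16 + 15 (F) = 38655
Decimal = 38655

38655


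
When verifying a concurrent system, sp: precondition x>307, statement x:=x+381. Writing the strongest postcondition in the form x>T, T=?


Formula: sp(P, x:=E) = exists old_x. (x = E[old_x/x]) AND P[old_x/x] (old_x is the value of x before the assignment; eliminate old_x by solving x = E[old_x/x] for old_x)
Step 1: Precondition P: x>307, i.e. old_x > 307
Step 2: Assignment gives x = old_x + 381, so old_x = x - 381
Step 3: Substitute into P: x - 381 > 307
Step 4: Simplify: x > 307+381 = 688

688


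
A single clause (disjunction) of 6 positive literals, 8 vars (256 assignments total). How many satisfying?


Step 1: Total=2^8=256
Step 2: Unsat when all 6 false: 2^2=4
Step 3: Sat=256-4=252

252


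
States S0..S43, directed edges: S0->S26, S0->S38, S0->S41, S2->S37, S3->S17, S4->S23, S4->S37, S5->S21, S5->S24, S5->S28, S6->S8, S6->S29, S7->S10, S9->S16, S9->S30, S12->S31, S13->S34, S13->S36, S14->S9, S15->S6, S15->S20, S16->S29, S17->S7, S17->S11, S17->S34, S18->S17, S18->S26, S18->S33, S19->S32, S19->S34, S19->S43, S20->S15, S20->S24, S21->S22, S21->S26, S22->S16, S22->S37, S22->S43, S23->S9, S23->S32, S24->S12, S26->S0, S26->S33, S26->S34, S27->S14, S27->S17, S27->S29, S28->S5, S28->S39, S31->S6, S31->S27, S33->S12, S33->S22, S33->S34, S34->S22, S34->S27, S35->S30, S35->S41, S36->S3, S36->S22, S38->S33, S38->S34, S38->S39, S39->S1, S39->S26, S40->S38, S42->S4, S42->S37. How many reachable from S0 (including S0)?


BFS from S0:
  layer 0: {S0}
  layer 1: {S26, S38, S41}
  layer 2: {S33, S34, S39}
  layer 3: {S1, S12, S22, S27}
  layer 4: {S14, S16, S17, S29, S31, S37, S43}
  layer 5: {S6, S7, S9, S11}
  layer 6: {S8, S10, S30}
Reachable set: {S0, S1, S6, S7, S8, S9, S10, S11, S12, S14, S16, S17, S22, S26, S27, S29, S30, S31, S33, S34, S37, S38, S39, S41, S43}
Count = 25

25


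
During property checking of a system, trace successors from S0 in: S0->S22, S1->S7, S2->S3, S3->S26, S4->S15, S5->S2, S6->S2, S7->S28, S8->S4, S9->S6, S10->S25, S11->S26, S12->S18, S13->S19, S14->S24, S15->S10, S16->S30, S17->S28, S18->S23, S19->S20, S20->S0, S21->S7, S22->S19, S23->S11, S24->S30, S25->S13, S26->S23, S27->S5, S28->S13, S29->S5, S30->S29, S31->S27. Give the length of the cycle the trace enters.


Trace from S0 until a state repeats:
  S0 -> S22 -> S19 -> S20 -> S0
S0 first seen at step 0, revisited at step 4.
Cycle length = 4 - 0 = 4

4


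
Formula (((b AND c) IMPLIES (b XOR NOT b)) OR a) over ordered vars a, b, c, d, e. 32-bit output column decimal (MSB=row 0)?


Formula: (((b AND c) IMPLIES (b XOR NOT b)) OR a) over a, b, c, d, e (32 rows)
Evaluate each row (bits = a,b,c,d,e, MSB first):
  row 0 [00000]: (((0 AND 0) IMPLIES (0 XOR NOT 0)) OR 0) -> 1
  row 1 [00001]: (((0 AND 0) IMPLIES (0 XOR NOT 0)) OR 0) -> 1
  row 2 [00010]: (((0 AND 0) IMPLIES (0 XOR NOT 0)) OR 0) -> 1
  row 3 [00011]: (((0 AND 0) IMPLIES (0 XOR NOT 0)) OR 0) -> 1
  row 4 [00100]: (((0 AND 1) IMPLIES (0 XOR NOT 0)) OR 0) -> 1
  row 5 [00101]: (((0 AND 1) IMPLIES (0 XOR NOT 0)) OR 0) -> 1
  row 6 [00110]: (((0 AND 1) IMPLIES (0 XOR NOT 0)) OR 0) -> 1
  row 7 [00111]: (((0 AND 1) IMPLIES (0 XOR NOT 0)) OR 0) -> 1
  row 8 [01000]: (((1 AND 0) IMPLIES (1 XOR NOT 1)) OR 0) -> 1
  row 9 [01001]: (((1 AND 0) IMPLIES (1 XOR NOT 1)) OR 0) -> 1
  row 10 [01010]: (((1 AND 0) IMPLIES (1 XOR NOT 1)) OR 0) -> 1
  row 11 [01011]: (((1 AND 0) IMPLIES (1 XOR NOT 1)) OR 0) -> 1
  row 12 [01100]: (((1 AND 1) IMPLIES (1 XOR NOT 1)) OR 0) -> 1
  row 13 [01101]: (((1 AND 1) IMPLIES (1 XOR NOT 1)) OR 0) -> 1
  row 14 [01110]: (((1 AND 1) IMPLIES (1 XOR NOT 1)) OR 0) -> 1
  row 15 [01111]: (((1 AND 1) IMPLIES (1 XOR NOT 1)) OR 0) -> 1
  row 16 [10000]: (((0 AND 0) IMPLIES (0 XOR NOT 0)) OR 1) -> 1
  row 17 [10001]: (((0 AND 0) IMPLIES (0 XOR NOT 0)) OR 1) -> 1
  row 18 [10010]: (((0 AND 0) IMPLIES (0 XOR NOT 0)) OR 1) -> 1
  row 19 [10011]: (((0 AND 0) IMPLIES (0 XOR NOT 0)) OR 1) -> 1
  row 20 [10100]: (((0 AND 1) IMPLIES (0 XOR NOT 0)) OR 1) -> 1
  row 21 [10101]: (((0 AND 1) IMPLIES (0 XOR NOT 0)) OR 1) -> 1
  row 22 [10110]: (((0 AND 1) IMPLIES (0 XOR NOT 0)) OR 1) -> 1
  row 23 [10111]: (((0 AND 1) IMPLIES (0 XOR NOT 0)) OR 1) -> 1
  row 24 [11000]: (((1 AND 0) IMPLIES (1 XOR NOT 1)) OR 1) -> 1
  row 25 [11001]: (((1 AND 0) IMPLIES (1 XOR NOT 1)) OR 1) -> 1
  row 26 [11010]: (((1 AND 0) IMPLIES (1 XOR NOT 1)) OR 1) -> 1
  row 27 [11011]: (((1 AND 0) IMPLIES (1 XOR NOT 1)) OR 1) -> 1
  row 28 [11100]: (((1 AND 1) IMPLIES (1 XOR NOT 1)) OR 1) -> 1
  row 29 [11101]: (((1 AND 1) IMPLIES (1 XOR NOT 1)) OR 1) -> 1
  row 30 [11110]: (((1 AND 1) IMPLIES (1 XOR NOT 1)) OR 1) -> 1
  row 31 [11111]: (((1 AND 1) IMPLIES (1 XOR NOT 1)) OR 1) -> 1
Full result column, 4 rows per line (a,b,c fixed per line; d,e runs 00..11 left to right):
  rows 0-3 [a,b,c=000]: 1111  = hex F
  rows 4-7 [a,b,c=001]: 1111  = hex F
  rows 8-11 [a,b,c=010]: 1111  = hex F
  rows 12-15 [a,b,c=011]: 1111  = hex F
  rows 16-19 [a,b,c=100]: 1111  = hex F
  rows 20-23 [a,b,c=101]: 1111  = hex F
  rows 24-27 [a,b,c=110]: 1111  = hex F
  rows 28-31 [a,b,c=111]: 1111  = hex F
Output column (row 0 .. row 31) = 11111111111111111111111111111111
Output column grouped in 4s = 1111 1111 1111 1111 1111 1111 1111 1111 = 0xFFFFFFFF
Convert to decimal digit by digit (value = value*16 + digit):
  F -> 15
  15*16 + 15 (F) = 255
  255*16 + 15 (F) = 4095
  4095*16 + 15 (F) = 65535
  65535*16 + 15 (F) = 1048575
  1048575*16 + 15 (F) = 16777215
  16777215*16 + 15 (F) = 268435455
  268435455*16 + 15 (F) = 4294967295
Decimal = 4294967295

4294967295


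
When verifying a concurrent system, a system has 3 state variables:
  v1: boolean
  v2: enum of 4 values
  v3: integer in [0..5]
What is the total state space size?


State space = product of domain sizes of all variables.
Domain sizes:
  v1 (boolean): 2
  v2 (enum of 4 values): 4
  v3 (integer in [0..5]): 6
Product = 2 * 4 * 6 = 48

48


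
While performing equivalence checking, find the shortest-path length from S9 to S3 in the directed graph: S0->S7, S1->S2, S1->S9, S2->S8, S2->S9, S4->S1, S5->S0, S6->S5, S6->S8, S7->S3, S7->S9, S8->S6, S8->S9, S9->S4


BFS layer-by-layer from S9:
  dist 0: {S9}
  dist 1: {S4}
  dist 2: {S1}
  dist 3: {S2}
  dist 4: {S8}
  dist 5: {S6}
  dist 6: {S5}
  dist 7: {S0}
  dist 8: {S7}
  dist 9: {S3}
  -> S3 reached at distance 9
Shortest path length = 9

9


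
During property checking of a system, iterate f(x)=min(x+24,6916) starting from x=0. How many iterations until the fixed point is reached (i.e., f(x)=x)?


Step 1: x=0, cap=6916, increment=24
Step 2: x grows by 24 each step until capped at 6916; fixed point is x=6916
Step 3: iterations = ceil(6916/24) = 289

289


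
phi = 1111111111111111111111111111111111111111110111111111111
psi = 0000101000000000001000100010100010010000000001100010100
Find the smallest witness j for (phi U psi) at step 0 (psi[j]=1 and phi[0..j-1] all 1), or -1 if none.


(phi U psi) at 0: need smallest j with psi[j]=1 and phi[i]=1 for all i in [0,j).
Scan from step 0:
  step 0: phi=1, psi=0 -> continue
  step 1: phi=1, psi=0 -> continue
  step 2: phi=1, psi=0 -> continue
  step 3: phi=1, psi=0 -> continue
  step 4: psi=1 and phi held for [0,4) -> witness found
Witness step = 4

4


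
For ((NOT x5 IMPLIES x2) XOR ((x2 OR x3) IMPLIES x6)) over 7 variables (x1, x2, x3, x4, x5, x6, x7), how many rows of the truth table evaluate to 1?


Formula: ((NOT x5 IMPLIES x2) XOR ((x2 OR x3) IMPLIES x6)) over 7 vars (128 rows)
Evaluate each row (x1, x2, x3, x4, x5, x6, x7 as bits, MSB first):
  row 0 [0000000]: ((NOT 0 IMPLIES 0) XOR ((0 OR 0) IMPLIES 0)) -> 1
  row 1 [0000001]: ((NOT 0 IMPLIES 0) XOR ((0 OR 0) IMPLIES 0)) -> 1
  row 2 [0000010]: ((NOT 0 IMPLIES 0) XOR ((0 OR 0) IMPLIES 1)) -> 1
  row 3 [0000011]: ((NOT 0 IMPLIES 0) XOR ((0 OR 0) IMPLIES 1)) -> 1
  row 4 [0000100]: ((NOT 1 IMPLIES 0) XOR ((0 OR 0) IMPLIES 0)) -> 0
  (every remaining row is evaluated the same way; all 128 results are listed next)
Full result column, 8 rows per line (x1,x2,x3,x4 fixed per line; x5,x6,x7 runs 000..111 left to right):
  rows 0-7 [x1,x2,x3,x4=0000]: 11110000  (ones: 4)
  rows 8-15 [x1,x2,x3,x4=0001]: 11110000  (ones: 4)
  rows 16-23 [x1,x2,x3,x4=0010]: 00111100  (ones: 4)
  rows 24-31 [x1,x2,x3,x4=0011]: 00111100  (ones: 4)
  rows 32-39 [x1,x2,x3,x4=0100]: 11001100  (ones: 4)
  rows 40-47 [x1,x2,x3,x4=0101]: 11001100  (ones: 4)
  rows 48-55 [x1,x2,x3,x4=0110]: 11001100  (ones: 4)
  rows 56-63 [x1,x2,x3,x4=0111]: 11001100  (ones: 4)
  rows 64-71 [x1,x2,x3,x4=1000]: 11110000  (ones: 4)
  rows 72-79 [x1,x2,x3,x4=1001]: 11110000  (ones: 4)
  rows 80-87 [x1,x2,x3,x4=1010]: 00111100  (ones: 4)
  rows 88-95 [x1,x2,x3,x4=1011]: 00111100  (ones: 4)
  rows 96-103 [x1,x2,x3,x4=1100]: 11001100  (ones: 4)
  rows 104-111 [x1,x2,x3,x4=1101]: 11001100  (ones: 4)
  rows 112-119 [x1,x2,x3,x4=1110]: 11001100  (ones: 4)
  rows 120-127 [x1,x2,x3,x4=1111]: 11001100  (ones: 4)
Count of 1-rows = 4+4+4+4+4+4+4+4+4+4+4+4+4+4+4+4 = 64

64


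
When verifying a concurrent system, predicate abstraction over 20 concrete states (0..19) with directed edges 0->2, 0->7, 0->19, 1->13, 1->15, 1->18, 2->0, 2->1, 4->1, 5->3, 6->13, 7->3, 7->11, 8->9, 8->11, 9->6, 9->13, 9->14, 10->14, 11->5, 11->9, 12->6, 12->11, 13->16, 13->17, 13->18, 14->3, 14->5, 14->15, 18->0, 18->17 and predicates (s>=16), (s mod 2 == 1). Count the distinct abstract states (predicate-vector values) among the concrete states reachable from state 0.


BFS from 0:
Concrete reachable: {0, 1, 2, 3, 5, 6, 7, 9, 11, 13, 14, 15, 16, 17, 18, 19}
Abstract via predicates (s>=16), (s mod 2 == 1):
  (0,0) <- {0, 2, 6, 14}
  (0,1) <- {1, 3, 5, 7, 9, 11, 13, 15}
  (1,0) <- {16, 18}
  (1,1) <- {17, 19}
Distinct abstract states = 4

4


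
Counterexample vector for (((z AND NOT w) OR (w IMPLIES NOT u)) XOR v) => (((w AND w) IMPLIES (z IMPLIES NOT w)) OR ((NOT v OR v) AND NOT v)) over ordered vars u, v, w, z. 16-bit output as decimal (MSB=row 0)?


F1 = (((z AND NOT w) OR (w IMPLIES NOT u)) XOR v)
F2 = (((w AND w) IMPLIES (z IMPLIES NOT w)) OR ((NOT v OR v) AND NOT v))
Counterexample to F1=>F2 is where F1=1 and F2=0.
Evaluate each row (bits = u,v,w,z, MSB first):
  row 0 [0000]: F1=1 F2=1 -> F1&~F2 -> 0
  row 1 [0001]: F1=1 F2=1 -> F1&~F2 -> 0
  row 2 [0010]: F1=1 F2=1 -> F1&~F2 -> 0
  row 3 [0011]: F1=1 F2=1 -> F1&~F2 -> 0
  row 4 [0100]: F1=0 F2=1 -> F1&~F2 -> 0
  row 5 [0101]: F1=0 F2=1 -> F1&~F2 -> 0
  row 6 [0110]: F1=0 F2=1 -> F1&~F2 -> 0
  row 7 [0111]: F1=0 F2=0 -> F1&~F2 -> 0
  row 8 [1000]: F1=1 F2=1 -> F1&~F2 -> 0
  row 9 [1001]: F1=1 F2=1 -> F1&~F2 -> 0
  row 10 [1010]: F1=0 F2=1 -> F1&~F2 -> 0
  row 11 [1011]: F1=0 F2=1 -> F1&~F2 -> 0
  row 12 [1100]: F1=0 F2=1 -> F1&~F2 -> 0
  row 13 [1101]: F1=0 F2=1 -> F1&~F2 -> 0
  row 14 [1110]: F1=1 F2=1 -> F1&~F2 -> 0
  row 15 [1111]: F1=1 F2=0 -> F1&~F2 -> 1
Full result column, 4 rows per line (u,v fixed per line; w,z runs 00..11 left to right):
  rows 0-3 [u,v=00]: 0000  = hex 0
  rows 4-7 [u,v=01]: 0000  = hex 0
  rows 8-11 [u,v=10]: 0000  = hex 0
  rows 12-15 [u,v=11]: 0001  = hex 1
Counterexample vector (row 0 .. row 15) = 0000000000000001
Output column grouped in 4s = 0000 0000 0000 0001 = 0x0001
Convert to decimal digit by digit (value = value*16 + digit):
  0 -> 0
  0*16 + 0 = 0
  0*16 + 0 = 0
  0*16 + 1 = 1
Decimal = 1

1


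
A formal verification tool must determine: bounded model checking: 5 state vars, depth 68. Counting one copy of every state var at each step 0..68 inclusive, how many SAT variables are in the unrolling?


BMC unrolls to depth k, creating one copy of each state var for steps 0..k.
Step count = 68 + 1 = 69 (steps 0 through 68)
Vars per step = 5
Total = 5 * 69 = 345

345


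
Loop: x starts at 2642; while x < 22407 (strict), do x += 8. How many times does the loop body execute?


Step 1: x goes from 2642 toward 22407 by 8; the body runs while x<22407, so iterations = ceil((bound-start)/step)
Step 2: Distance=19765
Step 3: ceil(19765/8)=2471

2471


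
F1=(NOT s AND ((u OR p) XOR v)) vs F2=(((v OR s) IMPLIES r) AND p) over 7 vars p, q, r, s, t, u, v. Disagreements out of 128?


F1 = (NOT s AND ((u OR p) XOR v))
F2 = (((v OR s) IMPLIES r) AND p)
Evaluate both on each of 128 rows (bits = p,q,r,s,t,u,v):
  row 0 [0000000]: F1=0 F2=0 -> 0
  row 1 [0000001]: F1=1 F2=0 (differ) -> 1
  row 2 [0000010]: F1=1 F2=0 (differ) -> 1
  row 3 [0000011]: F1=0 F2=0 -> 0
  row 4 [0000100]: F1=0 F2=0 -> 0
  (every remaining row is evaluated the same way; all 128 results are listed next)
Full result column, 8 rows per line (p,q,r,s fixed per line; t,u,v runs 000..111 left to right):
  rows 0-7 [p,q,r,s=0000]: 01100110  (ones: 4)
  rows 8-15 [p,q,r,s=0001]: 00000000  (ones: 0)
  rows 16-23 [p,q,r,s=0010]: 01100110  (ones: 4)
  rows 24-31 [p,q,r,s=0011]: 00000000  (ones: 0)
  rows 32-39 [p,q,r,s=0100]: 01100110  (ones: 4)
  rows 40-47 [p,q,r,s=0101]: 00000000  (ones: 0)
  rows 48-55 [p,q,r,s=0110]: 01100110  (ones: 4)
  rows 56-63 [p,q,r,s=0111]: 00000000  (ones: 0)
  rows 64-71 [p,q,r,s=1000]: 00000000  (ones: 0)
  rows 72-79 [p,q,r,s=1001]: 00000000  (ones: 0)
  rows 80-87 [p,q,r,s=1010]: 01010101  (ones: 4)
  rows 88-95 [p,q,r,s=1011]: 11111111  (ones: 8)
  rows 96-103 [p,q,r,s=1100]: 00000000  (ones: 0)
  rows 104-111 [p,q,r,s=1101]: 00000000  (ones: 0)
  rows 112-119 [p,q,r,s=1110]: 01010101  (ones: 4)
  rows 120-127 [p,q,r,s=1111]: 11111111  (ones: 8)
Disagreements = 4+0+4+0+4+0+4+0+0+0+4+8+0+0+4+8 = 40

40


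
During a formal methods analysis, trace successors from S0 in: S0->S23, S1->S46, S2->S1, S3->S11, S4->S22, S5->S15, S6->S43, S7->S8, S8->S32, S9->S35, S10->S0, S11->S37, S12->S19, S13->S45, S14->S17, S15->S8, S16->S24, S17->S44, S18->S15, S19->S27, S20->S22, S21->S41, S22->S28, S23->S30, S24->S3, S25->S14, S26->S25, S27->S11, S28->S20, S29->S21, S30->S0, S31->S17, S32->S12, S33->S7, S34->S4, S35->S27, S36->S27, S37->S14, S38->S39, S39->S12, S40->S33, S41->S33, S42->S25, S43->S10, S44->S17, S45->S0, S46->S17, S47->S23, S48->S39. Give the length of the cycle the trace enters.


Trace from S0 until a state repeats:
  S0 -> S23 -> S30 -> S0
S0 first seen at step 0, revisited at step 3.
Cycle length = 3 - 0 = 3

3


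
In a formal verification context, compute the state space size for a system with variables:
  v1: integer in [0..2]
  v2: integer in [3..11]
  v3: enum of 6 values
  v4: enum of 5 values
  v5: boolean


State space = product of domain sizes of all variables.
Domain sizes:
  v1 (integer in [0..2]): 3
  v2 (integer in [3..11]): 9
  v3 (enum of 6 values): 6
  v4 (enum of 5 values): 5
  v5 (boolean): 2
Product = 3 * 9 * 6 * 5 * 2 = 1620

1620


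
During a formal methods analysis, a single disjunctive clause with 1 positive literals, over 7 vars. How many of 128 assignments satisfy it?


Step 1: Total=2^7=128
Step 2: Unsat when all 1 false: 2^6=64
Step 3: Sat=128-64=64

64


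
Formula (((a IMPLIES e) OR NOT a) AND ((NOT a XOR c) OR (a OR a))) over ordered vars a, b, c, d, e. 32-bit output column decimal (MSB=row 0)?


Formula: (((a IMPLIES e) OR NOT a) AND ((NOT a XOR c) OR (a OR a))) over a, b, c, d, e (32 rows)
Evaluate each row (bits = a,b,c,d,e, MSB first):
  row 0 [00000]: (((0 IMPLIES 0) OR NOT 0) AND ((NOT 0 XOR 0) OR (0 OR 0))) -> 1
  row 1 [00001]: (((0 IMPLIES 1) OR NOT 0) AND ((NOT 0 XOR 0) OR (0 OR 0))) -> 1
  row 2 [00010]: (((0 IMPLIES 0) OR NOT 0) AND ((NOT 0 XOR 0) OR (0 OR 0))) -> 1
  row 3 [00011]: (((0 IMPLIES 1) OR NOT 0) AND ((NOT 0 XOR 0) OR (0 OR 0))) -> 1
  row 4 [00100]: (((0 IMPLIES 0) OR NOT 0) AND ((NOT 0 XOR 1) OR (0 OR 0))) -> 0
  row 5 [00101]: (((0 IMPLIES 1) OR NOT 0) AND ((NOT 0 XOR 1) OR (0 OR 0))) -> 0
  row 6 [00110]: (((0 IMPLIES 0) OR NOT 0) AND ((NOT 0 XOR 1) OR (0 OR 0))) -> 0
  row 7 [00111]: (((0 IMPLIES 1) OR NOT 0) AND ((NOT 0 XOR 1) OR (0 OR 0))) -> 0
  row 8 [01000]: (((0 IMPLIES 0) OR NOT 0) AND ((NOT 0 XOR 0) OR (0 OR 0))) -> 1
  row 9 [01001]: (((0 IMPLIES 1) OR NOT 0) AND ((NOT 0 XOR 0) OR (0 OR 0))) -> 1
  row 10 [01010]: (((0 IMPLIES 0) OR NOT 0) AND ((NOT 0 XOR 0) OR (0 OR 0))) -> 1
  row 11 [01011]: (((0 IMPLIES 1) OR NOT 0) AND ((NOT 0 XOR 0) OR (0 OR 0))) -> 1
  row 12 [01100]: (((0 IMPLIES 0) OR NOT 0) AND ((NOT 0 XOR 1) OR (0 OR 0))) -> 0
  row 13 [01101]: (((0 IMPLIES 1) OR NOT 0) AND ((NOT 0 XOR 1) OR (0 OR 0))) -> 0
  row 14 [01110]: (((0 IMPLIES 0) OR NOT 0) AND ((NOT 0 XOR 1) OR (0 OR 0))) -> 0
  row 15 [01111]: (((0 IMPLIES 1) OR NOT 0) AND ((NOT 0 XOR 1) OR (0 OR 0))) -> 0
  row 16 [10000]: (((1 IMPLIES 0) OR NOT 1) AND ((NOT 1 XOR 0) OR (1 OR 1))) -> 0
  row 17 [10001]: (((1 IMPLIES 1) OR NOT 1) AND ((NOT 1 XOR 0) OR (1 OR 1))) -> 1
  row 18 [10010]: (((1 IMPLIES 0) OR NOT 1) AND ((NOT 1 XOR 0) OR (1 OR 1))) -> 0
  row 19 [10011]: (((1 IMPLIES 1) OR NOT 1) AND ((NOT 1 XOR 0) OR (1 OR 1))) -> 1
  row 20 [10100]: (((1 IMPLIES 0) OR NOT 1) AND ((NOT 1 XOR 1) OR (1 OR 1))) -> 0
  row 21 [10101]: (((1 IMPLIES 1) OR NOT 1) AND ((NOT 1 XOR 1) OR (1 OR 1))) -> 1
  row 22 [10110]: (((1 IMPLIES 0) OR NOT 1) AND ((NOT 1 XOR 1) OR (1 OR 1))) -> 0
  row 23 [10111]: (((1 IMPLIES 1) OR NOT 1) AND ((NOT 1 XOR 1) OR (1 OR 1))) -> 1
  row 24 [11000]: (((1 IMPLIES 0) OR NOT 1) AND ((NOT 1 XOR 0) OR (1 OR 1))) -> 0
  row 25 [11001]: (((1 IMPLIES 1) OR NOT 1) AND ((NOT 1 XOR 0) OR (1 OR 1))) -> 1
  row 26 [11010]: (((1 IMPLIES 0) OR NOT 1) AND ((NOT 1 XOR 0) OR (1 OR 1))) -> 0
  row 27 [11011]: (((1 IMPLIES 1) OR NOT 1) AND ((NOT 1 XOR 0) OR (1 OR 1))) -> 1
  row 28 [11100]: (((1 IMPLIES 0) OR NOT 1) AND ((NOT 1 XOR 1) OR (1 OR 1))) -> 0
  row 29 [11101]: (((1 IMPLIES 1) OR NOT 1) AND ((NOT 1 XOR 1) OR (1 OR 1))) -> 1
  row 30 [11110]: (((1 IMPLIES 0) OR NOT 1) AND ((NOT 1 XOR 1) OR (1 OR 1))) -> 0
  row 31 [11111]: (((1 IMPLIES 1) OR NOT 1) AND ((NOT 1 XOR 1) OR (1 OR 1))) -> 1
Full result column, 4 rows per line (a,b,c fixed per line; d,e runs 00..11 left to right):
  rows 0-3 [a,b,c=000]: 1111  = hex F
  rows 4-7 [a,b,c=001]: 0000  = hex 0
  rows 8-11 [a,b,c=010]: 1111  = hex F
  rows 12-15 [a,b,c=011]: 0000  = hex 0
  rows 16-19 [a,b,c=100]: 0101  = hex 5
  rows 20-23 [a,b,c=101]: 0101  = hex 5
  rows 24-27 [a,b,c=110]: 0101  = hex 5
  rows 28-31 [a,b,c=111]: 0101  = hex 5
Output column (row 0 .. row 31) = 11110000111100000101010101010101
Output column grouped in 4s = 1111 0000 1111 0000 0101 0101 0101 0101 = 0xF0F05555
Convert to decimal digit by digit (value = value*16 + digit):
  F -> 15
  15*16 + 0 = 240
  240*16 + 15 (F) = 3855
  3855*16 + 0 = 61680
  61680*16 + 5 = 986885
  986885*16 + 5 = 15790165
  15790165*16 + 5 = 252642645
  252642645*16 + 5 = 4042282325
Decimal = 4042282325

4042282325


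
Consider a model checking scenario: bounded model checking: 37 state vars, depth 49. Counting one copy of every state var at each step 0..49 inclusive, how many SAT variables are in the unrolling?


BMC unrolls to depth k, creating one copy of each state var for steps 0..k.
Step count = 49 + 1 = 50 (steps 0 through 49)
Vars per step = 37
Total = 37 * 50 = 1850

1850


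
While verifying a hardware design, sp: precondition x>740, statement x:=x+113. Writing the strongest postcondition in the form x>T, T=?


Formula: sp(P, x:=E) = exists old_x. (x = E[old_x/x]) AND P[old_x/x] (old_x is the value of x before the assignment; eliminate old_x by solving x = E[old_x/x] for old_x)
Step 1: Precondition P: x>740, i.e. old_x > 740
Step 2: Assignment gives x = old_x + 113, so old_x = x - 113
Step 3: Substitute into P: x - 113 > 740
Step 4: Simplify: x > 740+113 = 853

853


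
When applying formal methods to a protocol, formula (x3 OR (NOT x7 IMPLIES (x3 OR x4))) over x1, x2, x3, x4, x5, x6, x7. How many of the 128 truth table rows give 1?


Formula: (x3 OR (NOT x7 IMPLIES (x3 OR x4))) over 7 vars (128 rows)
Evaluate each row (x1, x2, x3, x4, x5, x6, x7 as bits, MSB first):
  row 0 [0000000]: (0 OR (NOT 0 IMPLIES (0 OR 0))) -> 0
  row 1 [0000001]: (0 OR (NOT 1 IMPLIES (0 OR 0))) -> 1
  row 2 [0000010]: (0 OR (NOT 0 IMPLIES (0 OR 0))) -> 0
  row 3 [0000011]: (0 OR (NOT 1 IMPLIES (0 OR 0))) -> 1
  row 4 [0000100]: (0 OR (NOT 0 IMPLIES (0 OR 0))) -> 0
  (every remaining row is evaluated the same way; all 128 results are listed next)
Full result column, 8 rows per line (x1,x2,x3,x4 fixed per line; x5,x6,x7 runs 000..111 left to right):
  rows 0-7 [x1,x2,x3,x4=0000]: 01010101  (ones: 4)
  rows 8-15 [x1,x2,x3,x4=0001]: 11111111  (ones: 8)
  rows 16-23 [x1,x2,x3,x4=0010]: 11111111  (ones: 8)
  rows 24-31 [x1,x2,x3,x4=0011]: 11111111  (ones: 8)
  rows 32-39 [x1,x2,x3,x4=0100]: 01010101  (ones: 4)
  rows 40-47 [x1,x2,x3,x4=0101]: 11111111  (ones: 8)
  rows 48-55 [x1,x2,x3,x4=0110]: 11111111  (ones: 8)
  rows 56-63 [x1,x2,x3,x4=0111]: 11111111  (ones: 8)
  rows 64-71 [x1,x2,x3,x4=1000]: 01010101  (ones: 4)
  rows 72-79 [x1,x2,x3,x4=1001]: 11111111  (ones: 8)
  rows 80-87 [x1,x2,x3,x4=1010]: 11111111  (ones: 8)
  rows 88-95 [x1,x2,x3,x4=1011]: 11111111  (ones: 8)
  rows 96-103 [x1,x2,x3,x4=1100]: 01010101  (ones: 4)
  rows 104-111 [x1,x2,x3,x4=1101]: 11111111  (ones: 8)
  rows 112-119 [x1,x2,x3,x4=1110]: 11111111  (ones: 8)
  rows 120-127 [x1,x2,x3,x4=1111]: 11111111  (ones: 8)
Count of 1-rows = 4+8+8+8+4+8+8+8+4+8+8+8+4+8+8+8 = 112

112


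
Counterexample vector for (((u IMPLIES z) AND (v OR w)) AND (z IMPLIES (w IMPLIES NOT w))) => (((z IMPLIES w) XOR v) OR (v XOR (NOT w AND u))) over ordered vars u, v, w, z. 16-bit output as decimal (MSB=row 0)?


F1 = (((u IMPLIES z) AND (v OR w)) AND (z IMPLIES (w IMPLIES NOT w)))
F2 = (((z IMPLIES w) XOR v) OR (v XOR (NOT w AND u)))
Counterexample to F1=>F2 is where F1=1 and F2=0.
Evaluate each row (bits = u,v,w,z, MSB first):
  row 0 [0000]: F1=0 F2=1 -> F1&~F2 -> 0
  row 1 [0001]: F1=0 F2=0 -> F1&~F2 -> 0
  row 2 [0010]: F1=1 F2=1 -> F1&~F2 -> 0
  row 3 [0011]: F1=0 F2=1 -> F1&~F2 -> 0
  row 4 [0100]: F1=1 F2=1 -> F1&~F2 -> 0
  row 5 [0101]: F1=1 F2=1 -> F1&~F2 -> 0
  row 6 [0110]: F1=1 F2=1 -> F1&~F2 -> 0
  row 7 [0111]: F1=0 F2=1 -> F1&~F2 -> 0
  row 8 [1000]: F1=0 F2=1 -> F1&~F2 -> 0
  row 9 [1001]: F1=0 F2=1 -> F1&~F2 -> 0
  row 10 [1010]: F1=0 F2=1 -> F1&~F2 -> 0
  row 11 [1011]: F1=0 F2=1 -> F1&~F2 -> 0
  row 12 [1100]: F1=0 F2=0 -> F1&~F2 -> 0
  row 13 [1101]: F1=1 F2=1 -> F1&~F2 -> 0
  row 14 [1110]: F1=0 F2=1 -> F1&~F2 -> 0
  row 15 [1111]: F1=0 F2=1 -> F1&~F2 -> 0
Full result column, 4 rows per line (u,v fixed per line; w,z runs 00..11 left to right):
  rows 0-3 [u,v=00]: 0000  = hex 0
  rows 4-7 [u,v=01]: 0000  = hex 0
  rows 8-11 [u,v=10]: 0000  = hex 0
  rows 12-15 [u,v=11]: 0000  = hex 0
Counterexample vector (row 0 .. row 15) = 0000000000000000
Output column grouped in 4s = 0000 0000 0000 0000 = 0x0000
Convert to decimal digit by digit (value = value*16 + digit):
  0 -> 0
  0*16 + 0 = 0
  0*16 + 0 = 0
  0*16 + 0 = 0
Decimal = 0

0
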